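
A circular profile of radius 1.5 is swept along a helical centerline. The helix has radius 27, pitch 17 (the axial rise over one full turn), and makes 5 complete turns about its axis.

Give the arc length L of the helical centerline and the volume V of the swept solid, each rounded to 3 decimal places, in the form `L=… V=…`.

L=852.478 V=6025.814

2πR = 2π·27 = 169.646003
per-turn = √(169.646003² + 17²) = √(28779.7664 + 289) = √29068.7664 = 170.495649
L = 5 × 170.495649 = 852.478247
V = π·1.5² × L = 7.068583 × 852.478247 = 6025.813643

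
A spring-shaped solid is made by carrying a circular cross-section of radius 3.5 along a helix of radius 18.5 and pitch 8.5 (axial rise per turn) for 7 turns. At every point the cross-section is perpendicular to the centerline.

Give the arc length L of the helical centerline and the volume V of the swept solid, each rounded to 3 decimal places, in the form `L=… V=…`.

L=815.845 V=31397.398

2πR = 2π·18.5 = 116.238928
per-turn = √(116.238928² + 8.5²) = √(13511.4884 + 72.25) = √13583.7384 = 116.549296
L = 7 × 116.549296 = 815.845073
V = π·3.5² × L = 38.484510 × 815.845073 = 31397.397868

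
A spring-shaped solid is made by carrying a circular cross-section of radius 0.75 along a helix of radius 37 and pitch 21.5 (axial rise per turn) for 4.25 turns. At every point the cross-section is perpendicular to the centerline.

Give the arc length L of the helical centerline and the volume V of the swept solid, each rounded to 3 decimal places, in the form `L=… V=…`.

2πR = 2π·37 = 232.477856
per-turn = √(232.477856² + 21.5²) = √(54045.9537 + 462.25) = √54508.2037 = 233.469920
L = 4.25 × 233.469920 = 992.247161
V = π·0.75² × L = 1.767146 × 992.247161 = 1753.445471

L=992.247 V=1753.445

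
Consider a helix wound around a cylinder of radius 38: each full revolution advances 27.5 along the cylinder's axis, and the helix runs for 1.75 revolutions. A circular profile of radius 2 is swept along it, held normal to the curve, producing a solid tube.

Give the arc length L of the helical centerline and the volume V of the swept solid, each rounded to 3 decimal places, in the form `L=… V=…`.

2πR = 2π·38 = 238.761042
per-turn = √(238.761042² + 27.5²) = √(57006.8350 + 756.25) = √57763.0850 = 240.339520
L = 1.75 × 240.339520 = 420.594161
V = π·2² × L = 12.566371 × 420.594161 = 5285.342100

L=420.594 V=5285.342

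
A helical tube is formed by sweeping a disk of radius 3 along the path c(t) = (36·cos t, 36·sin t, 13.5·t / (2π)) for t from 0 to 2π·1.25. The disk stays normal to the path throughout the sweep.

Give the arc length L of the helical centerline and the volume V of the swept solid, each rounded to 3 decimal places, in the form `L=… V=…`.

2πR = 2π·36 = 226.194671
per-turn = √(226.194671² + 13.5²) = √(51164.0292 + 182.25) = √51346.2792 = 226.597174
L = 1.25 × 226.597174 = 283.246467
V = π·3² × L = 28.274334 × 283.246467 = 8008.605189

L=283.246 V=8008.605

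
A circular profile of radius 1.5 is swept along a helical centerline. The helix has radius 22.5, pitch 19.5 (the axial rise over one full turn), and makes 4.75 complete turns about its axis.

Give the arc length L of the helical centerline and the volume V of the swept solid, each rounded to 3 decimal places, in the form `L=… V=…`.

L=677.873 V=4791.605

2πR = 2π·22.5 = 141.371669
per-turn = √(141.371669² + 19.5²) = √(19985.9489 + 380.25) = √20366.1989 = 142.710192
L = 4.75 × 142.710192 = 677.873412
V = π·1.5² × L = 7.068583 × 677.873412 = 4791.604797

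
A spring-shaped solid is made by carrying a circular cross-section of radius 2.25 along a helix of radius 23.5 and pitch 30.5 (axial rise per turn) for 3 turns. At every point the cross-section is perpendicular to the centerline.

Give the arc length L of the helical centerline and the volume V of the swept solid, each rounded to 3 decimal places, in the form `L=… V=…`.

2πR = 2π·23.5 = 147.654855
per-turn = √(147.654855² + 30.5²) = √(21801.9561 + 930.25) = √22732.2061 = 150.772034
L = 3 × 150.772034 = 452.316101
V = π·2.25² × L = 15.904313 × 452.316101 = 7193.776757

L=452.316 V=7193.777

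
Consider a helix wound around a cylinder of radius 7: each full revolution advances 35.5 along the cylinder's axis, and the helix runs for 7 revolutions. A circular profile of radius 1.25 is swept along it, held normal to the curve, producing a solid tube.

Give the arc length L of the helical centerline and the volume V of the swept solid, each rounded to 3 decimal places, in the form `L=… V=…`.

2πR = 2π·7 = 43.982297
per-turn = √(43.982297² + 35.5²) = √(1934.4425 + 1260.25) = √3194.6925 = 56.521611
L = 7 × 56.521611 = 395.651274
V = π·1.25² × L = 4.908739 × 395.651274 = 1942.148650

L=395.651 V=1942.149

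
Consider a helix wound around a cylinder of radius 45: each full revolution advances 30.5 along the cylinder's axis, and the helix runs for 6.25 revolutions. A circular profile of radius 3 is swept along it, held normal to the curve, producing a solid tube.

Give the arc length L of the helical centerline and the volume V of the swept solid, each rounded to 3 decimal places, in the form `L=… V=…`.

2πR = 2π·45 = 282.743339
per-turn = √(282.743339² + 30.5²) = √(79943.7956 + 930.25) = √80874.0456 = 284.383624
L = 6.25 × 284.383624 = 1777.397651
V = π·3² × L = 28.274334 × 1777.397651 = 50254.734613

L=1777.398 V=50254.735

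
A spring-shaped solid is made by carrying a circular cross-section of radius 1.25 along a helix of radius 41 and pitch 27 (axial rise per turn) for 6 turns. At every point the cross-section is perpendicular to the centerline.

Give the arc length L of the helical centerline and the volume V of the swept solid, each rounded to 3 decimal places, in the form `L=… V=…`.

L=1554.130 V=7628.818

2πR = 2π·41 = 257.610598
per-turn = √(257.610598² + 27²) = √(66363.2200 + 729) = √67092.2200 = 259.021659
L = 6 × 259.021659 = 1554.129956
V = π·1.25² × L = 4.908739 × 1554.129956 = 7628.817581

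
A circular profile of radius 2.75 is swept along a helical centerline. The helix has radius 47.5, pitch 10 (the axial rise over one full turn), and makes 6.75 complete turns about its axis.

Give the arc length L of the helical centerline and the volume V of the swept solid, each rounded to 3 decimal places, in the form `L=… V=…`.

L=2015.677 V=47889.043

2πR = 2π·47.5 = 298.451302
per-turn = √(298.451302² + 10²) = √(89073.1797 + 100) = √89173.1797 = 298.618787
L = 6.75 × 298.618787 = 2015.676810
V = π·2.75² × L = 23.758294 × 2015.676810 = 47889.043145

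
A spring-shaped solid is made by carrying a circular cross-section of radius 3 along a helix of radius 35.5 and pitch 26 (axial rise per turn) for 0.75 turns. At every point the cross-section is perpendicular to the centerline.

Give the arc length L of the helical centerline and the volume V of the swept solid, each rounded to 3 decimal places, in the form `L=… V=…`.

L=168.422 V=4762.033

2πR = 2π·35.5 = 223.053078
per-turn = √(223.053078² + 26²) = √(49752.6758 + 676) = √50428.6758 = 224.563300
L = 0.75 × 224.563300 = 168.422475
V = π·3² × L = 28.274334 × 168.422475 = 4762.033295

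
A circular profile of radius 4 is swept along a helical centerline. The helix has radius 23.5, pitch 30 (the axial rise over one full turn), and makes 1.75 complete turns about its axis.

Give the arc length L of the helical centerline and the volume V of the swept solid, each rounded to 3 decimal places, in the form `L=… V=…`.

2πR = 2π·23.5 = 147.654855
per-turn = √(147.654855² + 30²) = √(21801.9561 + 900) = √22701.9561 = 150.671683
L = 1.75 × 150.671683 = 263.675446
V = π·4² × L = 50.265482 × 263.675446 = 13253.773486

L=263.675 V=13253.773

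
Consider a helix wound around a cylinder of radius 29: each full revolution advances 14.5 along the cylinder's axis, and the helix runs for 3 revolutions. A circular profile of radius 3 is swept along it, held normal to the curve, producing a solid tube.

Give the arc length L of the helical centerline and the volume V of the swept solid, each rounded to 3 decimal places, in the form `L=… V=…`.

L=548.365 V=15504.661

2πR = 2π·29 = 182.212374
per-turn = √(182.212374² + 14.5²) = √(33201.3492 + 210.25) = √33411.5992 = 182.788400
L = 3 × 182.788400 = 548.365200
V = π·3² × L = 28.274334 × 548.365200 = 15504.660761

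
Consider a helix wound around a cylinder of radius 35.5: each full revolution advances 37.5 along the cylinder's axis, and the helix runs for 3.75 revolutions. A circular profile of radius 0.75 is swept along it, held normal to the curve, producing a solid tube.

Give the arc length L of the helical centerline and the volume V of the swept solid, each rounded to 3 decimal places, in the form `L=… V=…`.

2πR = 2π·35.5 = 223.053078
per-turn = √(223.053078² + 37.5²) = √(49752.6758 + 1406.25) = √51158.9258 = 226.183390
L = 3.75 × 226.183390 = 848.187711
V = π·0.75² × L = 1.767146 × 848.187711 = 1498.871409

L=848.188 V=1498.871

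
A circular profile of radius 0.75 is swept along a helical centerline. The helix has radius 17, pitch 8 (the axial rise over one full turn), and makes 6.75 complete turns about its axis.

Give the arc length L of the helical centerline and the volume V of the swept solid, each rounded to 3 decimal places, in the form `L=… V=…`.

L=723.015 V=1277.673

2πR = 2π·17 = 106.814150
per-turn = √(106.814150² + 8²) = √(11409.2627 + 64) = √11473.2627 = 107.113317
L = 6.75 × 107.113317 = 723.014890
V = π·0.75² × L = 1.767146 × 723.014890 = 1277.672775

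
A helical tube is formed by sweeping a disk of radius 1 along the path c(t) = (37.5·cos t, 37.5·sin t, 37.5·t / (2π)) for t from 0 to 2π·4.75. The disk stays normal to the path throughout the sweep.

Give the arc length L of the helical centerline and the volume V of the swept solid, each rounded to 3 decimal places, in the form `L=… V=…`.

2πR = 2π·37.5 = 235.619449
per-turn = √(235.619449² + 37.5²) = √(55516.5248 + 1406.25) = √56922.7748 = 238.584942
L = 4.75 × 238.584942 = 1133.278477
V = π·1² × L = 3.141593 × 1133.278477 = 3560.299336

L=1133.278 V=3560.299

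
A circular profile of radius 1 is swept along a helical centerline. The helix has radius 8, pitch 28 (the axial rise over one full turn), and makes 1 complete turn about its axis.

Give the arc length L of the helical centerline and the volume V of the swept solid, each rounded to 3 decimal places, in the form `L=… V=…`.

L=57.538 V=180.761

2πR = 2π·8 = 50.265482
per-turn = √(50.265482² + 28²) = √(2526.6187 + 784) = √3310.6187 = 57.537976
L = 1 × 57.537976 = 57.537976
V = π·1² × L = 3.141593 × 57.537976 = 180.760884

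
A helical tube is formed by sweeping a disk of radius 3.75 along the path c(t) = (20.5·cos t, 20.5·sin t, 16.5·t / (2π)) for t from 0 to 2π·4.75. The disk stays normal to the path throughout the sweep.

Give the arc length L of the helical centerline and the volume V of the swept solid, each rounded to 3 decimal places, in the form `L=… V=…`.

L=616.825 V=27250.479

2πR = 2π·20.5 = 128.805299
per-turn = √(128.805299² + 16.5²) = √(16590.8050 + 272.25) = √16863.0550 = 129.857826
L = 4.75 × 129.857826 = 616.824674
V = π·3.75² × L = 44.178647 × 616.824674 = 27250.479341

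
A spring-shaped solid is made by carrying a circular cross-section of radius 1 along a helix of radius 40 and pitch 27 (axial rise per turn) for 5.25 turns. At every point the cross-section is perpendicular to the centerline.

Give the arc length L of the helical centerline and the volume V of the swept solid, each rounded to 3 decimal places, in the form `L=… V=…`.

2πR = 2π·40 = 251.327412
per-turn = √(251.327412² + 27²) = √(63165.4682 + 729) = √63894.4682 = 252.773551
L = 5.25 × 252.773551 = 1327.061144
V = π·1² × L = 3.141593 × 1327.061144 = 4169.085540

L=1327.061 V=4169.086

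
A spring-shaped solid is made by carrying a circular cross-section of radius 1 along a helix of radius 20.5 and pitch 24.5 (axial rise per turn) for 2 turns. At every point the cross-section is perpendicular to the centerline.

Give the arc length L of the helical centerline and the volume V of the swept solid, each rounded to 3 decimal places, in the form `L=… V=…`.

2πR = 2π·20.5 = 128.805299
per-turn = √(128.805299² + 24.5²) = √(16590.8050 + 600.25) = √17191.0550 = 131.114664
L = 2 × 131.114664 = 262.229327
V = π·1² × L = 3.141593 × 262.229327 = 823.817728

L=262.229 V=823.818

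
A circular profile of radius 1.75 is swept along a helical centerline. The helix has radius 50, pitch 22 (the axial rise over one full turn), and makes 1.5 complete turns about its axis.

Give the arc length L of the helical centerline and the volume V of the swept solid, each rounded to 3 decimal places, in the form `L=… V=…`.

2πR = 2π·50 = 314.159265
per-turn = √(314.159265² + 22²) = √(98696.0440 + 484) = √99180.0440 = 314.928633
L = 1.5 × 314.928633 = 472.392950
V = π·1.75² × L = 9.621128 × 472.392950 = 4544.952801

L=472.393 V=4544.953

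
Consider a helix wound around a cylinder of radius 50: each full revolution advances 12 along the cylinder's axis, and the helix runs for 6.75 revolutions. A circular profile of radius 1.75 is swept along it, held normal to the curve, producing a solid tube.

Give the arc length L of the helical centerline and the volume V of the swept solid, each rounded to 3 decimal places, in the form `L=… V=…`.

2πR = 2π·50 = 314.159265
per-turn = √(314.159265² + 12²) = √(98696.0440 + 144) = √98840.0440 = 314.388365
L = 6.75 × 314.388365 = 2122.121463
V = π·1.75² × L = 9.621128 × 2122.121463 = 20417.201173

L=2122.121 V=20417.201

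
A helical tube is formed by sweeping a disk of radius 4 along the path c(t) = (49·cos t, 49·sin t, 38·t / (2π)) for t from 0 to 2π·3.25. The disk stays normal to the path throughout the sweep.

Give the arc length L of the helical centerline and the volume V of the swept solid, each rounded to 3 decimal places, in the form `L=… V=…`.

L=1008.190 V=50677.158

2πR = 2π·49 = 307.876080
per-turn = √(307.876080² + 38²) = √(94787.6807 + 1444) = √96231.6807 = 310.212315
L = 3.25 × 310.212315 = 1008.190025
V = π·4² × L = 50.265482 × 1008.190025 = 50677.158029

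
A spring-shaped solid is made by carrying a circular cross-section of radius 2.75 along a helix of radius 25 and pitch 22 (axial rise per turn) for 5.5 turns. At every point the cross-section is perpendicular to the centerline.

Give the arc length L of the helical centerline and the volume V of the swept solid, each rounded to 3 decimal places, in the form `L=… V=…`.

L=872.370 V=20726.029

2πR = 2π·25 = 157.079633
per-turn = √(157.079633² + 22²) = √(24674.0110 + 484) = √25158.0110 = 158.612771
L = 5.5 × 158.612771 = 872.370238
V = π·2.75² × L = 23.758294 × 872.370238 = 20726.028987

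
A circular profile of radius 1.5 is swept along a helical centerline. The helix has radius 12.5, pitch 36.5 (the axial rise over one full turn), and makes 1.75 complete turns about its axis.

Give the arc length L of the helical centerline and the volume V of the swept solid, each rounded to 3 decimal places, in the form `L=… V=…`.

2πR = 2π·12.5 = 78.539816
per-turn = √(78.539816² + 36.5²) = √(6168.5028 + 1332.25) = √7500.7528 = 86.606886
L = 1.75 × 86.606886 = 151.562051
V = π·1.5² × L = 7.068583 × 151.562051 = 1071.329008

L=151.562 V=1071.329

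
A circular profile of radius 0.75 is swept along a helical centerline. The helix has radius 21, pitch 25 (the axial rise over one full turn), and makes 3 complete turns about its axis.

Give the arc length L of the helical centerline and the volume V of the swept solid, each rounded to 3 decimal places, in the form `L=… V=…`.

L=402.883 V=711.953

2πR = 2π·21 = 131.946891
per-turn = √(131.946891² + 25²) = √(17409.9822 + 625) = √18034.9822 = 134.294386
L = 3 × 134.294386 = 402.883159
V = π·0.75² × L = 1.767146 × 402.883159 = 711.953309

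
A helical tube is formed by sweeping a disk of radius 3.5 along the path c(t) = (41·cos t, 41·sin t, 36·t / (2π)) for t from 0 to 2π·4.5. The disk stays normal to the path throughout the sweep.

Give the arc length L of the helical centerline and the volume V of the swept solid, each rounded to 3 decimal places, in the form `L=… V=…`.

2πR = 2π·41 = 257.610598
per-turn = √(257.610598² + 36²) = √(66363.2200 + 1296) = √67659.2200 = 260.113860
L = 4.5 × 260.113860 = 1170.512369
V = π·3.5² × L = 38.484510 × 1170.512369 = 45046.594959

L=1170.512 V=45046.595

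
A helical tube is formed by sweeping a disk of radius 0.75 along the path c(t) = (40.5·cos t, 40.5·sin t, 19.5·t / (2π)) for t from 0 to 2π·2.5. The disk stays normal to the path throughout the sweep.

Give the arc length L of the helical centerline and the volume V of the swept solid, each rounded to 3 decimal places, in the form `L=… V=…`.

L=638.038 V=1127.506

2πR = 2π·40.5 = 254.469005
per-turn = √(254.469005² + 19.5²) = √(64754.4745 + 380.25) = √65134.7245 = 255.215055
L = 2.5 × 255.215055 = 638.037638
V = π·0.75² × L = 1.767146 × 638.037638 = 1127.505576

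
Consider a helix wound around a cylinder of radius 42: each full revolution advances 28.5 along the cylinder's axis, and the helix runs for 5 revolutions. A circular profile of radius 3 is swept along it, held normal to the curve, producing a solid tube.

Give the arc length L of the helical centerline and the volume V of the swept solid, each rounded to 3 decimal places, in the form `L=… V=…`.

L=1327.141 V=37524.041

2πR = 2π·42 = 263.893783
per-turn = √(263.893783² + 28.5²) = √(69639.9287 + 812.25) = √70452.1787 = 265.428293
L = 5 × 265.428293 = 1327.141464
V = π·3² × L = 28.274334 × 1327.141464 = 37524.040872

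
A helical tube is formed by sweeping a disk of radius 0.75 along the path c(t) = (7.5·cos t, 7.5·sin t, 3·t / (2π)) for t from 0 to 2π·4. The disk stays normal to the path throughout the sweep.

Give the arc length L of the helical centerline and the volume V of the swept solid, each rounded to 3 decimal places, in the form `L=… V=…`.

L=188.877 V=333.773

2πR = 2π·7.5 = 47.123890
per-turn = √(47.123890² + 3²) = √(2220.6610 + 9) = √2229.6610 = 47.219286
L = 4 × 47.219286 = 188.877145
V = π·0.75² × L = 1.767146 × 188.877145 = 333.773466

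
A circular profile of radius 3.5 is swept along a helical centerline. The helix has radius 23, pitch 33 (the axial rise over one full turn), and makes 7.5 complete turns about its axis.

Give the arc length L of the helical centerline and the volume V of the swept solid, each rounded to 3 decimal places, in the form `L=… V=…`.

2πR = 2π·23 = 144.513262
per-turn = √(144.513262² + 33²) = √(20884.0829 + 1089) = √21973.0829 = 148.233204
L = 7.5 × 148.233204 = 1111.749034
V = π·3.5² × L = 38.484510 × 1111.749034 = 42785.116811

L=1111.749 V=42785.117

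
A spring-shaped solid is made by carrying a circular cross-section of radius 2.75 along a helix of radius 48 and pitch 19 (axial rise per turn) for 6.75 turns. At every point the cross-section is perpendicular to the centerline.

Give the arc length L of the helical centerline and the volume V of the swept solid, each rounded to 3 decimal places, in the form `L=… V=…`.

L=2039.788 V=48461.880

2πR = 2π·48 = 301.592895
per-turn = √(301.592895² + 19²) = √(90958.2742 + 361) = √91319.2742 = 302.190791
L = 6.75 × 302.190791 = 2039.787839
V = π·2.75² × L = 23.758294 × 2039.787839 = 48461.880084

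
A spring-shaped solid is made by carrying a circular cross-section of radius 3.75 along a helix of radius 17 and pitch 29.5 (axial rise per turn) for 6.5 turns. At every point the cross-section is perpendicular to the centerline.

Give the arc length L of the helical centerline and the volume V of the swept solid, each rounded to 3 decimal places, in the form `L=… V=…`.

2πR = 2π·17 = 106.814150
per-turn = √(106.814150² + 29.5²) = √(11409.2627 + 870.25) = √12279.5127 = 110.812963
L = 6.5 × 110.812963 = 720.284257
V = π·3.75² × L = 44.178647 × 720.284257 = 31821.183712

L=720.284 V=31821.184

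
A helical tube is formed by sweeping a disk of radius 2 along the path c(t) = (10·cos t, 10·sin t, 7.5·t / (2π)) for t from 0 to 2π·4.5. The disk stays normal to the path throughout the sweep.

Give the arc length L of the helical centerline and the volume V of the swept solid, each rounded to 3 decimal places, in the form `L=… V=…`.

L=284.751 V=3578.281

2πR = 2π·10 = 62.831853
per-turn = √(62.831853² + 7.5²) = √(3947.8418 + 56.25) = √4004.0918 = 63.277893
L = 4.5 × 63.277893 = 284.750519
V = π·2² × L = 12.566371 × 284.750519 = 3578.280556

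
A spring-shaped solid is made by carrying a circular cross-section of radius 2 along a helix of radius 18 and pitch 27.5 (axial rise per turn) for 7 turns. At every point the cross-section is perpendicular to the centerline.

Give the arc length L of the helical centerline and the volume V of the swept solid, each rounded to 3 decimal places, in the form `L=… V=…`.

L=814.749 V=10238.435

2πR = 2π·18 = 113.097336
per-turn = √(113.097336² + 27.5²) = √(12791.0073 + 756.25) = √13547.2573 = 116.392686
L = 7 × 116.392686 = 814.748800
V = π·2² × L = 12.566371 × 814.748800 = 10238.435384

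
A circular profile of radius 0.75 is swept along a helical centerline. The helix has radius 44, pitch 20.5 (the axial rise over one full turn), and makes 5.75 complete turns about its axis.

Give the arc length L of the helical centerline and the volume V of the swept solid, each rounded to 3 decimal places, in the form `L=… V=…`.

L=1594.010 V=2816.849

2πR = 2π·44 = 276.460154
per-turn = √(276.460154² + 20.5²) = √(76430.2165 + 420.25) = √76850.4665 = 277.219167
L = 5.75 × 277.219167 = 1594.010210
V = π·0.75² × L = 1.767146 × 1594.010210 = 2816.848555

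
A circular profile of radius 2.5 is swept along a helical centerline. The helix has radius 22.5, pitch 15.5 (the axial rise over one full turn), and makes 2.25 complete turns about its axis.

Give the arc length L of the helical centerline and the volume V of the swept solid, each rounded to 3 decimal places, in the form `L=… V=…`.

L=319.992 V=6283.036

2πR = 2π·22.5 = 141.371669
per-turn = √(141.371669² + 15.5²) = √(19985.9489 + 240.25) = √20226.1989 = 142.218842
L = 2.25 × 142.218842 = 319.992394
V = π·2.5² × L = 19.634954 × 319.992394 = 6283.035957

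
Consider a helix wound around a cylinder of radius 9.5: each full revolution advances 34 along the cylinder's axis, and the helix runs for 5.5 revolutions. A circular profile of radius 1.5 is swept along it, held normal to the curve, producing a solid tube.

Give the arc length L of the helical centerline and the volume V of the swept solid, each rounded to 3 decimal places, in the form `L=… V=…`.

L=377.819 V=2670.648

2πR = 2π·9.5 = 59.690260
per-turn = √(59.690260² + 34²) = √(3562.9272 + 1156) = √4718.9272 = 68.694448
L = 5.5 × 68.694448 = 377.819464
V = π·1.5² × L = 7.068583 × 377.819464 = 2670.648419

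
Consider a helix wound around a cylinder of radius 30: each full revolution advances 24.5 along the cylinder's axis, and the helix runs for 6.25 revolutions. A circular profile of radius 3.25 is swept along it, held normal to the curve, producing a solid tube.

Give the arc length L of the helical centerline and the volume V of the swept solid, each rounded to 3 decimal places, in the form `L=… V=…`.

L=1188.007 V=39421.719

2πR = 2π·30 = 188.495559
per-turn = √(188.495559² + 24.5²) = √(35530.5758 + 600.25) = √36130.8258 = 190.081103
L = 6.25 × 190.081103 = 1188.006896
V = π·3.25² × L = 33.183072 × 1188.006896 = 39421.718840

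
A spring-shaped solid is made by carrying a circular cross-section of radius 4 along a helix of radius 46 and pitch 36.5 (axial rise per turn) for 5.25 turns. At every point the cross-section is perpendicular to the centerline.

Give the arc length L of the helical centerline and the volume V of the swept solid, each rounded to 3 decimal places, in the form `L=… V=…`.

2πR = 2π·46 = 289.026524
per-turn = √(289.026524² + 36.5²) = √(83536.3317 + 1332.25) = √84868.5817 = 291.322127
L = 5.25 × 291.322127 = 1529.441166
V = π·4² × L = 50.265482 × 1529.441166 = 76878.098124

L=1529.441 V=76878.098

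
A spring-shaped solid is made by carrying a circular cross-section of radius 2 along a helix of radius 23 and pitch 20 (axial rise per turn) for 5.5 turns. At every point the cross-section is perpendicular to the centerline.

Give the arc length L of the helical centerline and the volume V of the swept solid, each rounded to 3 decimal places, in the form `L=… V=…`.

2πR = 2π·23 = 144.513262
per-turn = √(144.513262² + 20²) = √(20884.0829 + 400) = √21284.0829 = 145.890654
L = 5.5 × 145.890654 = 802.398597
V = π·2² × L = 12.566371 × 802.398597 = 10083.238148

L=802.399 V=10083.238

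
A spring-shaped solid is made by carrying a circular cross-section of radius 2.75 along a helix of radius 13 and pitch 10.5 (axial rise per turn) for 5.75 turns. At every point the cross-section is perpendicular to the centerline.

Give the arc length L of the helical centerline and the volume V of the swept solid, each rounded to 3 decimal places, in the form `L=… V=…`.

L=473.533 V=11250.331

2πR = 2π·13 = 81.681409
per-turn = √(81.681409² + 10.5²) = √(6671.8526 + 110.25) = √6782.1026 = 82.353522
L = 5.75 × 82.353522 = 473.532751
V = π·2.75² × L = 23.758294 × 473.532751 = 11250.330530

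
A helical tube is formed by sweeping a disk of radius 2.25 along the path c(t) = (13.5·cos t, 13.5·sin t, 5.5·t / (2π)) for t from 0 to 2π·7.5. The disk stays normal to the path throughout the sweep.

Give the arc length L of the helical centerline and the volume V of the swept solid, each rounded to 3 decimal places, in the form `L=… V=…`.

2πR = 2π·13.5 = 84.823002
per-turn = √(84.823002² + 5.5²) = √(7194.9416 + 30.25) = √7225.1916 = 85.001127
L = 7.5 × 85.001127 = 637.508453
V = π·2.25² × L = 15.904313 × 637.508453 = 10139.133859

L=637.508 V=10139.134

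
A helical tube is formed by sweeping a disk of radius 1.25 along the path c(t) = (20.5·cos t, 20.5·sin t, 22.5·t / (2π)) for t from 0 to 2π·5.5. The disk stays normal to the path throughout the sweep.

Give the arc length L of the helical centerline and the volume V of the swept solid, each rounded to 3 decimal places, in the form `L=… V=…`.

2πR = 2π·20.5 = 128.805299
per-turn = √(128.805299² + 22.5²) = √(16590.8050 + 506.25) = √17097.0550 = 130.755707
L = 5.5 × 130.755707 = 719.156390
V = π·1.25² × L = 4.908739 × 719.156390 = 3530.150676

L=719.156 V=3530.151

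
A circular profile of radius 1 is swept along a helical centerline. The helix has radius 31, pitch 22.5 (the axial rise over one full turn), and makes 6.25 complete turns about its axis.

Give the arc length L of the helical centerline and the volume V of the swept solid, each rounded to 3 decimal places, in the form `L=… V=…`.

L=1225.462 V=3849.904

2πR = 2π·31 = 194.778745
per-turn = √(194.778745² + 22.5²) = √(37938.7593 + 506.25) = √38445.0093 = 196.073989
L = 6.25 × 196.073989 = 1225.462434
V = π·1² × L = 3.141593 × 1225.462434 = 3849.903779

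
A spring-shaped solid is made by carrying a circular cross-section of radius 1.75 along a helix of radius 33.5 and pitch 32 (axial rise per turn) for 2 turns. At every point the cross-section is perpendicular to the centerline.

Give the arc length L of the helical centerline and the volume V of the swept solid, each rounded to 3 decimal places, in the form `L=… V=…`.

2πR = 2π·33.5 = 210.486708
per-turn = √(210.486708² + 32²) = √(44304.6542 + 1024) = √45328.6542 = 212.905270
L = 2 × 212.905270 = 425.810541
V = π·1.75² × L = 9.621128 × 425.810541 = 4096.777504

L=425.811 V=4096.778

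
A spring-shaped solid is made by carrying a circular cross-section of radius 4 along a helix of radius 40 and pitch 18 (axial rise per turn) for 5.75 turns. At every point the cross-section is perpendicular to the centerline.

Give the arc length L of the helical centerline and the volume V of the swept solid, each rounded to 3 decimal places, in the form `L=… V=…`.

L=1448.834 V=72826.350

2πR = 2π·40 = 251.327412
per-turn = √(251.327412² + 18²) = √(63165.4682 + 324) = √63489.4682 = 251.971165
L = 5.75 × 251.971165 = 1448.834201
V = π·4² × L = 50.265482 × 1448.834201 = 72826.350102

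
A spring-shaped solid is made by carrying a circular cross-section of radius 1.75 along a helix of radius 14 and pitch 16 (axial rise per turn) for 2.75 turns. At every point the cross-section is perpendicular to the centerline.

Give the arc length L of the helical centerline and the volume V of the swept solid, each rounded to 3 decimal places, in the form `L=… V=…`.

L=245.872 V=2365.563

2πR = 2π·14 = 87.964594
per-turn = √(87.964594² + 16²) = √(7737.7699 + 256) = √7993.7699 = 89.407885
L = 2.75 × 89.407885 = 245.871683
V = π·1.75² × L = 9.621128 × 245.871683 = 2365.562811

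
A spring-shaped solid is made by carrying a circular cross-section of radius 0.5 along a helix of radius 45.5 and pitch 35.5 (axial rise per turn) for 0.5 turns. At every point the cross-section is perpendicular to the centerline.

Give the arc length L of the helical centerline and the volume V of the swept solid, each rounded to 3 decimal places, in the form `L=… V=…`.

2πR = 2π·45.5 = 285.884931
per-turn = √(285.884931² + 35.5²) = √(81730.1940 + 1260.25) = √82990.4440 = 288.080621
L = 0.5 × 288.080621 = 144.040310
V = π·0.5² × L = 0.785398 × 144.040310 = 113.128995

L=144.040 V=113.129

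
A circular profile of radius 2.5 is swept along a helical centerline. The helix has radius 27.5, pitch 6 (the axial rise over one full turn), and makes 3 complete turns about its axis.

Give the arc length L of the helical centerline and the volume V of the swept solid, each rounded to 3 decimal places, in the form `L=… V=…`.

2πR = 2π·27.5 = 172.787596
per-turn = √(172.787596² + 6²) = √(29855.5533 + 36) = √29891.5533 = 172.891739
L = 3 × 172.891739 = 518.675216
V = π·2.5² × L = 19.634954 × 518.675216 = 10184.164054

L=518.675 V=10184.164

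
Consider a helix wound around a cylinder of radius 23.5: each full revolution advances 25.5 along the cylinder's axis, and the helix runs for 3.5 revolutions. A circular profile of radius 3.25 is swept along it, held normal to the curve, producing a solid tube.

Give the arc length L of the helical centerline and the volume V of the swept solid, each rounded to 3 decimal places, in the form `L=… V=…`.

L=524.442 V=17402.600

2πR = 2π·23.5 = 147.654855
per-turn = √(147.654855² + 25.5²) = √(21801.9561 + 650.25) = √22452.2061 = 149.840602
L = 3.5 × 149.840602 = 524.442108
V = π·3.25² × L = 33.183072 × 524.442108 = 17402.600452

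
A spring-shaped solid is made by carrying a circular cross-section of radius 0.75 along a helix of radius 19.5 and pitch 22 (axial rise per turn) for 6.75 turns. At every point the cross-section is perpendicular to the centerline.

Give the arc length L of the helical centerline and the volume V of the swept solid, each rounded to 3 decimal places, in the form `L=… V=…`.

2πR = 2π·19.5 = 122.522113
per-turn = √(122.522113² + 22²) = √(15011.6683 + 484) = √15495.6683 = 124.481598
L = 6.75 × 124.481598 = 840.250788
V = π·0.75² × L = 1.767146 × 840.250788 = 1484.845708

L=840.251 V=1484.846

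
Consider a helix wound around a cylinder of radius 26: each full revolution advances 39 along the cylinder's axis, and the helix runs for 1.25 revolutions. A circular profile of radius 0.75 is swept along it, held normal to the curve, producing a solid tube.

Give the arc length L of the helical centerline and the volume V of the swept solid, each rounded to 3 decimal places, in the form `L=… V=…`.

L=209.942 V=370.998

2πR = 2π·26 = 163.362818
per-turn = √(163.362818² + 39²) = √(26687.4103 + 1521) = √28208.4103 = 167.953596
L = 1.25 × 167.953596 = 209.941995
V = π·0.75² × L = 1.767146 × 209.941995 = 370.998128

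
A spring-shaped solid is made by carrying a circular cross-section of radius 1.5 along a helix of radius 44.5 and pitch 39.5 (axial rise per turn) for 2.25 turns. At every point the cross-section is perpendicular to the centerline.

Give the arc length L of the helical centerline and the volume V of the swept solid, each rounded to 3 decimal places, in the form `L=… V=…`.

L=635.351 V=4491.029

2πR = 2π·44.5 = 279.601746
per-turn = √(279.601746² + 39.5²) = √(78177.1365 + 1560.25) = √79737.3865 = 282.378091
L = 2.25 × 282.378091 = 635.350705
V = π·1.5² × L = 7.068583 × 635.350705 = 4491.029495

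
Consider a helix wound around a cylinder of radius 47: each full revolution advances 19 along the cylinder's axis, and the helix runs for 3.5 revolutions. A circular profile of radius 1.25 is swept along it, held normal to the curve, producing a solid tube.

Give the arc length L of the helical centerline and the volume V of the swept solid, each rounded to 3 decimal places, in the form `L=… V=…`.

L=1035.721 V=5084.084

2πR = 2π·47 = 295.309709
per-turn = √(295.309709² + 19²) = √(87207.8245 + 361) = √87568.8245 = 295.920301
L = 3.5 × 295.920301 = 1035.721053
V = π·1.25² × L = 4.908739 × 1035.721053 = 5084.083831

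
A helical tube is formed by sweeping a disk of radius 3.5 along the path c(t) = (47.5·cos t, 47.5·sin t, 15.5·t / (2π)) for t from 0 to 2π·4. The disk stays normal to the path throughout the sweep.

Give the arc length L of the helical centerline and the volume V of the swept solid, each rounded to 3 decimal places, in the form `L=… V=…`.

2πR = 2π·47.5 = 298.451302
per-turn = √(298.451302² + 15.5²) = √(89073.1797 + 240.25) = √89313.4297 = 298.853526
L = 4 × 298.853526 = 1195.414102
V = π·3.5² × L = 38.484510 × 1195.414102 = 46004.925974

L=1195.414 V=46004.926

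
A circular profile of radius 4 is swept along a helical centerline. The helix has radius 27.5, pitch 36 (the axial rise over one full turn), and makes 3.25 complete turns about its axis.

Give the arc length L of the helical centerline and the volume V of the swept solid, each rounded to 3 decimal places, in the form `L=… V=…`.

2πR = 2π·27.5 = 172.787596
per-turn = √(172.787596² + 36²) = √(29855.5533 + 1296) = √31151.5533 = 176.498026
L = 3.25 × 176.498026 = 573.618586
V = π·4² × L = 50.265482 × 573.618586 = 28833.214957

L=573.619 V=28833.215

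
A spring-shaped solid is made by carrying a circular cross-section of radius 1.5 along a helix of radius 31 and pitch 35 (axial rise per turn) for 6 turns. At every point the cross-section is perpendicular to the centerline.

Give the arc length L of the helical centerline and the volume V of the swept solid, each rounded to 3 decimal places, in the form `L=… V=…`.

2πR = 2π·31 = 194.778745
per-turn = √(194.778745² + 35²) = √(37938.7593 + 1225) = √39163.7593 = 197.898356
L = 6 × 197.898356 = 1187.390136
V = π·1.5² × L = 7.068583 × 1187.390136 = 8393.166290

L=1187.390 V=8393.166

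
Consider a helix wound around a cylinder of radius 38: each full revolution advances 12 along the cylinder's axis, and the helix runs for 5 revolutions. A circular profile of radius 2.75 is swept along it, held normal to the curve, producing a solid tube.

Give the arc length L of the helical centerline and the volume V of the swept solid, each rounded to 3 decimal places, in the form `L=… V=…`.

2πR = 2π·38 = 238.761042
per-turn = √(238.761042² + 12²) = √(57006.8350 + 144) = √57150.8350 = 239.062408
L = 5 × 239.062408 = 1195.312041
V = π·2.75² × L = 23.758294 × 1195.312041 = 28398.575423

L=1195.312 V=28398.575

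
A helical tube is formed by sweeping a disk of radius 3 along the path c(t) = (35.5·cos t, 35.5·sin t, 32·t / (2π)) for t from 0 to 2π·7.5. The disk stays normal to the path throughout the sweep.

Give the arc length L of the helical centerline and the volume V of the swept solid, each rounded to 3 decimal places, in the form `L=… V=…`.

L=1690.026 V=47784.361

2πR = 2π·35.5 = 223.053078
per-turn = √(223.053078² + 32²) = √(49752.6758 + 1024) = √50776.6758 = 225.336805
L = 7.5 × 225.336805 = 1690.026039
V = π·3² × L = 28.274334 × 1690.026039 = 47784.360500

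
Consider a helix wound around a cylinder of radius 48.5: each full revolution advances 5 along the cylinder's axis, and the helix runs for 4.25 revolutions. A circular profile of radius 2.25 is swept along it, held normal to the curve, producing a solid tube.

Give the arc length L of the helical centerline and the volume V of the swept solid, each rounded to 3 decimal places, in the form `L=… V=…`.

2πR = 2π·48.5 = 304.734487
per-turn = √(304.734487² + 5²) = √(92863.1078 + 25) = √92888.1078 = 304.775504
L = 4.25 × 304.775504 = 1295.295892
V = π·2.25² × L = 15.904313 × 1295.295892 = 20600.791043

L=1295.296 V=20600.791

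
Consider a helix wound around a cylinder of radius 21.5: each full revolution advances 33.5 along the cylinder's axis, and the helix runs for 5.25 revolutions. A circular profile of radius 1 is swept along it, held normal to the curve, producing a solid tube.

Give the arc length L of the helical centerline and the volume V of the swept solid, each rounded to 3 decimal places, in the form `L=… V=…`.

L=730.696 V=2295.551

2πR = 2π·21.5 = 135.088484
per-turn = √(135.088484² + 33.5²) = √(18248.8985 + 1122.25) = √19371.1485 = 139.180274
L = 5.25 × 139.180274 = 730.696436
V = π·1² × L = 3.141593 × 730.696436 = 2295.550555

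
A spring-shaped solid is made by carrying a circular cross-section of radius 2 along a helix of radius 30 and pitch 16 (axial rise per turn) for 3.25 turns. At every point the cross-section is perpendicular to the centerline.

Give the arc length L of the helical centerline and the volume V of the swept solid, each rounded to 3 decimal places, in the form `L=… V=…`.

L=614.814 V=7725.975

2πR = 2π·30 = 188.495559
per-turn = √(188.495559² + 16²) = √(35530.5758 + 256) = √35786.5758 = 189.173402
L = 3.25 × 189.173402 = 614.813555
V = π·2² × L = 12.566371 × 614.813555 = 7725.974990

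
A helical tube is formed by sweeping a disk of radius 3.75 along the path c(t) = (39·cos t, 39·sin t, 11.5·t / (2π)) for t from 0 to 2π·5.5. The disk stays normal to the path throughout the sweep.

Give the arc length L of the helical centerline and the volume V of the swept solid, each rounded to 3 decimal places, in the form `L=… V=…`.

L=1349.227 V=59607.005

2πR = 2π·39 = 245.044227
per-turn = √(245.044227² + 11.5²) = √(60046.6732 + 132.25) = √60178.9232 = 245.313928
L = 5.5 × 245.313928 = 1349.226603
V = π·3.75² × L = 44.178647 × 1349.226603 = 59607.005398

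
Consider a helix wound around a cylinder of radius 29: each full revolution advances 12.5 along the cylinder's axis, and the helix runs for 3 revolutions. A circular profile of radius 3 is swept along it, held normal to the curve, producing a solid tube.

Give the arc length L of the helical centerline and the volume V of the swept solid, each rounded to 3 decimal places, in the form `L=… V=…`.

L=547.922 V=15492.126

2πR = 2π·29 = 182.212374
per-turn = √(182.212374² + 12.5²) = √(33201.3492 + 156.25) = √33357.5992 = 182.640629
L = 3 × 182.640629 = 547.921886
V = π·3² × L = 28.274334 × 547.921886 = 15492.126338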